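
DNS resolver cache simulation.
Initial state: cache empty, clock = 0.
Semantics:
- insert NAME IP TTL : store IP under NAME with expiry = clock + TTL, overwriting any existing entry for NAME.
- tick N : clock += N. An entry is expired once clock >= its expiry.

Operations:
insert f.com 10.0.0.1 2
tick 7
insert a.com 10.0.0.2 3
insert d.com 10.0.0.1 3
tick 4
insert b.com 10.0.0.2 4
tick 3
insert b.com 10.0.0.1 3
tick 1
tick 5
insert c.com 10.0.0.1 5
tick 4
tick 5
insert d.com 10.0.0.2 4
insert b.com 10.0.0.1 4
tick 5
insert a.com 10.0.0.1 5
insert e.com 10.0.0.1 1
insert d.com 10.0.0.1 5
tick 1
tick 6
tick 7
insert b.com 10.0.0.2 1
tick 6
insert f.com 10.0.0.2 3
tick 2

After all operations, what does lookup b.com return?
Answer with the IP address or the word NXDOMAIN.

Answer: NXDOMAIN

Derivation:
Op 1: insert f.com -> 10.0.0.1 (expiry=0+2=2). clock=0
Op 2: tick 7 -> clock=7. purged={f.com}
Op 3: insert a.com -> 10.0.0.2 (expiry=7+3=10). clock=7
Op 4: insert d.com -> 10.0.0.1 (expiry=7+3=10). clock=7
Op 5: tick 4 -> clock=11. purged={a.com,d.com}
Op 6: insert b.com -> 10.0.0.2 (expiry=11+4=15). clock=11
Op 7: tick 3 -> clock=14.
Op 8: insert b.com -> 10.0.0.1 (expiry=14+3=17). clock=14
Op 9: tick 1 -> clock=15.
Op 10: tick 5 -> clock=20. purged={b.com}
Op 11: insert c.com -> 10.0.0.1 (expiry=20+5=25). clock=20
Op 12: tick 4 -> clock=24.
Op 13: tick 5 -> clock=29. purged={c.com}
Op 14: insert d.com -> 10.0.0.2 (expiry=29+4=33). clock=29
Op 15: insert b.com -> 10.0.0.1 (expiry=29+4=33). clock=29
Op 16: tick 5 -> clock=34. purged={b.com,d.com}
Op 17: insert a.com -> 10.0.0.1 (expiry=34+5=39). clock=34
Op 18: insert e.com -> 10.0.0.1 (expiry=34+1=35). clock=34
Op 19: insert d.com -> 10.0.0.1 (expiry=34+5=39). clock=34
Op 20: tick 1 -> clock=35. purged={e.com}
Op 21: tick 6 -> clock=41. purged={a.com,d.com}
Op 22: tick 7 -> clock=48.
Op 23: insert b.com -> 10.0.0.2 (expiry=48+1=49). clock=48
Op 24: tick 6 -> clock=54. purged={b.com}
Op 25: insert f.com -> 10.0.0.2 (expiry=54+3=57). clock=54
Op 26: tick 2 -> clock=56.
lookup b.com: not in cache (expired or never inserted)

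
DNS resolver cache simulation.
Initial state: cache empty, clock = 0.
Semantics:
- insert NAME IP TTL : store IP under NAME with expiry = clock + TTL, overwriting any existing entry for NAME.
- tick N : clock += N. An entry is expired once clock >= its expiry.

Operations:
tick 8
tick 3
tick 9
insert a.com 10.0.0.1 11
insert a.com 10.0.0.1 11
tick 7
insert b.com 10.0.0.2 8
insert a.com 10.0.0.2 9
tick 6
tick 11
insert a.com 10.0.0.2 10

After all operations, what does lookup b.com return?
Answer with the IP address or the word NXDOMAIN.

Op 1: tick 8 -> clock=8.
Op 2: tick 3 -> clock=11.
Op 3: tick 9 -> clock=20.
Op 4: insert a.com -> 10.0.0.1 (expiry=20+11=31). clock=20
Op 5: insert a.com -> 10.0.0.1 (expiry=20+11=31). clock=20
Op 6: tick 7 -> clock=27.
Op 7: insert b.com -> 10.0.0.2 (expiry=27+8=35). clock=27
Op 8: insert a.com -> 10.0.0.2 (expiry=27+9=36). clock=27
Op 9: tick 6 -> clock=33.
Op 10: tick 11 -> clock=44. purged={a.com,b.com}
Op 11: insert a.com -> 10.0.0.2 (expiry=44+10=54). clock=44
lookup b.com: not in cache (expired or never inserted)

Answer: NXDOMAIN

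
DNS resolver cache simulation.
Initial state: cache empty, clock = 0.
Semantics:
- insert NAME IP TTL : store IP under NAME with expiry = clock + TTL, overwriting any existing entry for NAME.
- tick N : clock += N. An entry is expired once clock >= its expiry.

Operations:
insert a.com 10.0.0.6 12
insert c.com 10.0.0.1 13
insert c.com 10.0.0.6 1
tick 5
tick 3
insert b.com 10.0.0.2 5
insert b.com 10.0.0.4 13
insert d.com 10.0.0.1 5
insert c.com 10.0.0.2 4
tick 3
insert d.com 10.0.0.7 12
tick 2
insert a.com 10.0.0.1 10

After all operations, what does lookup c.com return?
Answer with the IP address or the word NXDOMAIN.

Op 1: insert a.com -> 10.0.0.6 (expiry=0+12=12). clock=0
Op 2: insert c.com -> 10.0.0.1 (expiry=0+13=13). clock=0
Op 3: insert c.com -> 10.0.0.6 (expiry=0+1=1). clock=0
Op 4: tick 5 -> clock=5. purged={c.com}
Op 5: tick 3 -> clock=8.
Op 6: insert b.com -> 10.0.0.2 (expiry=8+5=13). clock=8
Op 7: insert b.com -> 10.0.0.4 (expiry=8+13=21). clock=8
Op 8: insert d.com -> 10.0.0.1 (expiry=8+5=13). clock=8
Op 9: insert c.com -> 10.0.0.2 (expiry=8+4=12). clock=8
Op 10: tick 3 -> clock=11.
Op 11: insert d.com -> 10.0.0.7 (expiry=11+12=23). clock=11
Op 12: tick 2 -> clock=13. purged={a.com,c.com}
Op 13: insert a.com -> 10.0.0.1 (expiry=13+10=23). clock=13
lookup c.com: not in cache (expired or never inserted)

Answer: NXDOMAIN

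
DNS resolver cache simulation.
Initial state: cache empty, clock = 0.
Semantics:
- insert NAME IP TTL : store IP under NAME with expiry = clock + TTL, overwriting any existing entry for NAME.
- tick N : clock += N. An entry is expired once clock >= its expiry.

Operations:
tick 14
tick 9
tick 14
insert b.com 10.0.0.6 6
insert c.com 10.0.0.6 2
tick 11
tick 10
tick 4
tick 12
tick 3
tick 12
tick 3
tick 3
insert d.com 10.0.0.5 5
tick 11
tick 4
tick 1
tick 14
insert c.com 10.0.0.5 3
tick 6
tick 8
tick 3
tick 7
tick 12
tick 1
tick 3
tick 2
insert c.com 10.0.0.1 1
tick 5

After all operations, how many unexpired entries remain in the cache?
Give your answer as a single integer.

Op 1: tick 14 -> clock=14.
Op 2: tick 9 -> clock=23.
Op 3: tick 14 -> clock=37.
Op 4: insert b.com -> 10.0.0.6 (expiry=37+6=43). clock=37
Op 5: insert c.com -> 10.0.0.6 (expiry=37+2=39). clock=37
Op 6: tick 11 -> clock=48. purged={b.com,c.com}
Op 7: tick 10 -> clock=58.
Op 8: tick 4 -> clock=62.
Op 9: tick 12 -> clock=74.
Op 10: tick 3 -> clock=77.
Op 11: tick 12 -> clock=89.
Op 12: tick 3 -> clock=92.
Op 13: tick 3 -> clock=95.
Op 14: insert d.com -> 10.0.0.5 (expiry=95+5=100). clock=95
Op 15: tick 11 -> clock=106. purged={d.com}
Op 16: tick 4 -> clock=110.
Op 17: tick 1 -> clock=111.
Op 18: tick 14 -> clock=125.
Op 19: insert c.com -> 10.0.0.5 (expiry=125+3=128). clock=125
Op 20: tick 6 -> clock=131. purged={c.com}
Op 21: tick 8 -> clock=139.
Op 22: tick 3 -> clock=142.
Op 23: tick 7 -> clock=149.
Op 24: tick 12 -> clock=161.
Op 25: tick 1 -> clock=162.
Op 26: tick 3 -> clock=165.
Op 27: tick 2 -> clock=167.
Op 28: insert c.com -> 10.0.0.1 (expiry=167+1=168). clock=167
Op 29: tick 5 -> clock=172. purged={c.com}
Final cache (unexpired): {} -> size=0

Answer: 0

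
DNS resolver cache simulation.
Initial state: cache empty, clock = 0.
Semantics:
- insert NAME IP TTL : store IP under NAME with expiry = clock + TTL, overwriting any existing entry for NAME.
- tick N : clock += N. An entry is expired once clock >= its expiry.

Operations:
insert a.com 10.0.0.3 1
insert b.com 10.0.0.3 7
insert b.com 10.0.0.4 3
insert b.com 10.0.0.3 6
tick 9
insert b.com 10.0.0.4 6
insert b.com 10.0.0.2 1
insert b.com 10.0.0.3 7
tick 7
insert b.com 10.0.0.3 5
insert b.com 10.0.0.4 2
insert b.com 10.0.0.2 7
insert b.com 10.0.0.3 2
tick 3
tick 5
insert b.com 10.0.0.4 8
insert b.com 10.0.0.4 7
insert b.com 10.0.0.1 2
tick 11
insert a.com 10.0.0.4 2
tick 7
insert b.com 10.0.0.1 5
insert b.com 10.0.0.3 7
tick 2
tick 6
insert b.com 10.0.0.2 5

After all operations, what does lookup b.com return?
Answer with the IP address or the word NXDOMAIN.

Op 1: insert a.com -> 10.0.0.3 (expiry=0+1=1). clock=0
Op 2: insert b.com -> 10.0.0.3 (expiry=0+7=7). clock=0
Op 3: insert b.com -> 10.0.0.4 (expiry=0+3=3). clock=0
Op 4: insert b.com -> 10.0.0.3 (expiry=0+6=6). clock=0
Op 5: tick 9 -> clock=9. purged={a.com,b.com}
Op 6: insert b.com -> 10.0.0.4 (expiry=9+6=15). clock=9
Op 7: insert b.com -> 10.0.0.2 (expiry=9+1=10). clock=9
Op 8: insert b.com -> 10.0.0.3 (expiry=9+7=16). clock=9
Op 9: tick 7 -> clock=16. purged={b.com}
Op 10: insert b.com -> 10.0.0.3 (expiry=16+5=21). clock=16
Op 11: insert b.com -> 10.0.0.4 (expiry=16+2=18). clock=16
Op 12: insert b.com -> 10.0.0.2 (expiry=16+7=23). clock=16
Op 13: insert b.com -> 10.0.0.3 (expiry=16+2=18). clock=16
Op 14: tick 3 -> clock=19. purged={b.com}
Op 15: tick 5 -> clock=24.
Op 16: insert b.com -> 10.0.0.4 (expiry=24+8=32). clock=24
Op 17: insert b.com -> 10.0.0.4 (expiry=24+7=31). clock=24
Op 18: insert b.com -> 10.0.0.1 (expiry=24+2=26). clock=24
Op 19: tick 11 -> clock=35. purged={b.com}
Op 20: insert a.com -> 10.0.0.4 (expiry=35+2=37). clock=35
Op 21: tick 7 -> clock=42. purged={a.com}
Op 22: insert b.com -> 10.0.0.1 (expiry=42+5=47). clock=42
Op 23: insert b.com -> 10.0.0.3 (expiry=42+7=49). clock=42
Op 24: tick 2 -> clock=44.
Op 25: tick 6 -> clock=50. purged={b.com}
Op 26: insert b.com -> 10.0.0.2 (expiry=50+5=55). clock=50
lookup b.com: present, ip=10.0.0.2 expiry=55 > clock=50

Answer: 10.0.0.2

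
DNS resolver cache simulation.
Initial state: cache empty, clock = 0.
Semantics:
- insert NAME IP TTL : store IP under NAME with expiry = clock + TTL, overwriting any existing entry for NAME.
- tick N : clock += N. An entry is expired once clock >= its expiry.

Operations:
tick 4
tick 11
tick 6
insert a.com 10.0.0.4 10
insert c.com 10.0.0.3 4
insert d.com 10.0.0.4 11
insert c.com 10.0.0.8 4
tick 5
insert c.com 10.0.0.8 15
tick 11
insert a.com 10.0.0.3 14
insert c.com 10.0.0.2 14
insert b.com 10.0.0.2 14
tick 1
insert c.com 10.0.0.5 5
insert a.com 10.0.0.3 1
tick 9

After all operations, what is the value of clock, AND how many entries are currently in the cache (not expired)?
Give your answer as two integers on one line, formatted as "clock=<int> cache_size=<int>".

Answer: clock=47 cache_size=1

Derivation:
Op 1: tick 4 -> clock=4.
Op 2: tick 11 -> clock=15.
Op 3: tick 6 -> clock=21.
Op 4: insert a.com -> 10.0.0.4 (expiry=21+10=31). clock=21
Op 5: insert c.com -> 10.0.0.3 (expiry=21+4=25). clock=21
Op 6: insert d.com -> 10.0.0.4 (expiry=21+11=32). clock=21
Op 7: insert c.com -> 10.0.0.8 (expiry=21+4=25). clock=21
Op 8: tick 5 -> clock=26. purged={c.com}
Op 9: insert c.com -> 10.0.0.8 (expiry=26+15=41). clock=26
Op 10: tick 11 -> clock=37. purged={a.com,d.com}
Op 11: insert a.com -> 10.0.0.3 (expiry=37+14=51). clock=37
Op 12: insert c.com -> 10.0.0.2 (expiry=37+14=51). clock=37
Op 13: insert b.com -> 10.0.0.2 (expiry=37+14=51). clock=37
Op 14: tick 1 -> clock=38.
Op 15: insert c.com -> 10.0.0.5 (expiry=38+5=43). clock=38
Op 16: insert a.com -> 10.0.0.3 (expiry=38+1=39). clock=38
Op 17: tick 9 -> clock=47. purged={a.com,c.com}
Final clock = 47
Final cache (unexpired): {b.com} -> size=1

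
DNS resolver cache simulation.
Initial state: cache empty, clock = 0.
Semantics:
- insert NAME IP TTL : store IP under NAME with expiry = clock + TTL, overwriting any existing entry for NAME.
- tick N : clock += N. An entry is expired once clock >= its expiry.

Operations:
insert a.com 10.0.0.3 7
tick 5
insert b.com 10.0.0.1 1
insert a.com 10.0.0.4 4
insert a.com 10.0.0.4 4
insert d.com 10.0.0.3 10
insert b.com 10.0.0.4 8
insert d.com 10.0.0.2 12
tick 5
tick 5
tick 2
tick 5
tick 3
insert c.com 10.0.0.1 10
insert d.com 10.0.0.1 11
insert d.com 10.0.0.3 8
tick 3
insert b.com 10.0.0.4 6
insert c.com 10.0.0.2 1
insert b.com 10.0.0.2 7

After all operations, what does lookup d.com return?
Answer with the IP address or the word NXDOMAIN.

Op 1: insert a.com -> 10.0.0.3 (expiry=0+7=7). clock=0
Op 2: tick 5 -> clock=5.
Op 3: insert b.com -> 10.0.0.1 (expiry=5+1=6). clock=5
Op 4: insert a.com -> 10.0.0.4 (expiry=5+4=9). clock=5
Op 5: insert a.com -> 10.0.0.4 (expiry=5+4=9). clock=5
Op 6: insert d.com -> 10.0.0.3 (expiry=5+10=15). clock=5
Op 7: insert b.com -> 10.0.0.4 (expiry=5+8=13). clock=5
Op 8: insert d.com -> 10.0.0.2 (expiry=5+12=17). clock=5
Op 9: tick 5 -> clock=10. purged={a.com}
Op 10: tick 5 -> clock=15. purged={b.com}
Op 11: tick 2 -> clock=17. purged={d.com}
Op 12: tick 5 -> clock=22.
Op 13: tick 3 -> clock=25.
Op 14: insert c.com -> 10.0.0.1 (expiry=25+10=35). clock=25
Op 15: insert d.com -> 10.0.0.1 (expiry=25+11=36). clock=25
Op 16: insert d.com -> 10.0.0.3 (expiry=25+8=33). clock=25
Op 17: tick 3 -> clock=28.
Op 18: insert b.com -> 10.0.0.4 (expiry=28+6=34). clock=28
Op 19: insert c.com -> 10.0.0.2 (expiry=28+1=29). clock=28
Op 20: insert b.com -> 10.0.0.2 (expiry=28+7=35). clock=28
lookup d.com: present, ip=10.0.0.3 expiry=33 > clock=28

Answer: 10.0.0.3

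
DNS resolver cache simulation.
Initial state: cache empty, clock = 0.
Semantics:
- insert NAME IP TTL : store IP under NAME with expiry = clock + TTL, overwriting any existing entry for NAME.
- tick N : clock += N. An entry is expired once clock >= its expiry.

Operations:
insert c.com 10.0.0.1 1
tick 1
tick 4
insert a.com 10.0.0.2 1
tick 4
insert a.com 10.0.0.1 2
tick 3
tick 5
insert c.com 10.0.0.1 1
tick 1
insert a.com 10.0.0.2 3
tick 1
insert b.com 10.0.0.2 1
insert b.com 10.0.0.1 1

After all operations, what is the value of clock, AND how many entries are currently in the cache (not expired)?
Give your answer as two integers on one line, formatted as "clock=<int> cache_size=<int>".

Op 1: insert c.com -> 10.0.0.1 (expiry=0+1=1). clock=0
Op 2: tick 1 -> clock=1. purged={c.com}
Op 3: tick 4 -> clock=5.
Op 4: insert a.com -> 10.0.0.2 (expiry=5+1=6). clock=5
Op 5: tick 4 -> clock=9. purged={a.com}
Op 6: insert a.com -> 10.0.0.1 (expiry=9+2=11). clock=9
Op 7: tick 3 -> clock=12. purged={a.com}
Op 8: tick 5 -> clock=17.
Op 9: insert c.com -> 10.0.0.1 (expiry=17+1=18). clock=17
Op 10: tick 1 -> clock=18. purged={c.com}
Op 11: insert a.com -> 10.0.0.2 (expiry=18+3=21). clock=18
Op 12: tick 1 -> clock=19.
Op 13: insert b.com -> 10.0.0.2 (expiry=19+1=20). clock=19
Op 14: insert b.com -> 10.0.0.1 (expiry=19+1=20). clock=19
Final clock = 19
Final cache (unexpired): {a.com,b.com} -> size=2

Answer: clock=19 cache_size=2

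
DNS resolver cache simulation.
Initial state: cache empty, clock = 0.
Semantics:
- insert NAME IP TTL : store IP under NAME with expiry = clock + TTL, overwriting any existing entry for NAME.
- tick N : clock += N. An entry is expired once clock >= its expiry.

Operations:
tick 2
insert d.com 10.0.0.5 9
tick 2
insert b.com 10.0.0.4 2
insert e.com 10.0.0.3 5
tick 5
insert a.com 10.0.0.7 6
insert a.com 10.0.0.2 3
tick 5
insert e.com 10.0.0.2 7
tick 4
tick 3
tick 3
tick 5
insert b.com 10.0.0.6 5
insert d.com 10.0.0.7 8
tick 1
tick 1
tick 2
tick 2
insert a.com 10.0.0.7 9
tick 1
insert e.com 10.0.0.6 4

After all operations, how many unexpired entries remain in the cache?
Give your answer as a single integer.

Answer: 3

Derivation:
Op 1: tick 2 -> clock=2.
Op 2: insert d.com -> 10.0.0.5 (expiry=2+9=11). clock=2
Op 3: tick 2 -> clock=4.
Op 4: insert b.com -> 10.0.0.4 (expiry=4+2=6). clock=4
Op 5: insert e.com -> 10.0.0.3 (expiry=4+5=9). clock=4
Op 6: tick 5 -> clock=9. purged={b.com,e.com}
Op 7: insert a.com -> 10.0.0.7 (expiry=9+6=15). clock=9
Op 8: insert a.com -> 10.0.0.2 (expiry=9+3=12). clock=9
Op 9: tick 5 -> clock=14. purged={a.com,d.com}
Op 10: insert e.com -> 10.0.0.2 (expiry=14+7=21). clock=14
Op 11: tick 4 -> clock=18.
Op 12: tick 3 -> clock=21. purged={e.com}
Op 13: tick 3 -> clock=24.
Op 14: tick 5 -> clock=29.
Op 15: insert b.com -> 10.0.0.6 (expiry=29+5=34). clock=29
Op 16: insert d.com -> 10.0.0.7 (expiry=29+8=37). clock=29
Op 17: tick 1 -> clock=30.
Op 18: tick 1 -> clock=31.
Op 19: tick 2 -> clock=33.
Op 20: tick 2 -> clock=35. purged={b.com}
Op 21: insert a.com -> 10.0.0.7 (expiry=35+9=44). clock=35
Op 22: tick 1 -> clock=36.
Op 23: insert e.com -> 10.0.0.6 (expiry=36+4=40). clock=36
Final cache (unexpired): {a.com,d.com,e.com} -> size=3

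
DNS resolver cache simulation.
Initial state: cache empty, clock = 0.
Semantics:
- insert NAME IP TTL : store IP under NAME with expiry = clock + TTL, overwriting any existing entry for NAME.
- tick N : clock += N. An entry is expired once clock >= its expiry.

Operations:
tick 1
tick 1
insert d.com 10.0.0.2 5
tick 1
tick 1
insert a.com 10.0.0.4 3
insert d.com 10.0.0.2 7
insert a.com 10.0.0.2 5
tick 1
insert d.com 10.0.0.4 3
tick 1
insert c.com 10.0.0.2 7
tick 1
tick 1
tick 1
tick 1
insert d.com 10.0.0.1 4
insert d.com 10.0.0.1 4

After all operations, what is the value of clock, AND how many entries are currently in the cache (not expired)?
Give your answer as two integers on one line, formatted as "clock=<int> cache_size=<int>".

Op 1: tick 1 -> clock=1.
Op 2: tick 1 -> clock=2.
Op 3: insert d.com -> 10.0.0.2 (expiry=2+5=7). clock=2
Op 4: tick 1 -> clock=3.
Op 5: tick 1 -> clock=4.
Op 6: insert a.com -> 10.0.0.4 (expiry=4+3=7). clock=4
Op 7: insert d.com -> 10.0.0.2 (expiry=4+7=11). clock=4
Op 8: insert a.com -> 10.0.0.2 (expiry=4+5=9). clock=4
Op 9: tick 1 -> clock=5.
Op 10: insert d.com -> 10.0.0.4 (expiry=5+3=8). clock=5
Op 11: tick 1 -> clock=6.
Op 12: insert c.com -> 10.0.0.2 (expiry=6+7=13). clock=6
Op 13: tick 1 -> clock=7.
Op 14: tick 1 -> clock=8. purged={d.com}
Op 15: tick 1 -> clock=9. purged={a.com}
Op 16: tick 1 -> clock=10.
Op 17: insert d.com -> 10.0.0.1 (expiry=10+4=14). clock=10
Op 18: insert d.com -> 10.0.0.1 (expiry=10+4=14). clock=10
Final clock = 10
Final cache (unexpired): {c.com,d.com} -> size=2

Answer: clock=10 cache_size=2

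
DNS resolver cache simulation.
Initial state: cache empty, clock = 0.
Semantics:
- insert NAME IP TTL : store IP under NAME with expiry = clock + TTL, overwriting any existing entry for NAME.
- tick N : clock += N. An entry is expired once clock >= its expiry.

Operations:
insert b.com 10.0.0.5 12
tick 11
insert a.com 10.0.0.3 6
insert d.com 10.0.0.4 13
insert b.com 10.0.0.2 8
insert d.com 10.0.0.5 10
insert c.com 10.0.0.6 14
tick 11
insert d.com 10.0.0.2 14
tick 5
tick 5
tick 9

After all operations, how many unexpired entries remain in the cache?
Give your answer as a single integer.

Answer: 0

Derivation:
Op 1: insert b.com -> 10.0.0.5 (expiry=0+12=12). clock=0
Op 2: tick 11 -> clock=11.
Op 3: insert a.com -> 10.0.0.3 (expiry=11+6=17). clock=11
Op 4: insert d.com -> 10.0.0.4 (expiry=11+13=24). clock=11
Op 5: insert b.com -> 10.0.0.2 (expiry=11+8=19). clock=11
Op 6: insert d.com -> 10.0.0.5 (expiry=11+10=21). clock=11
Op 7: insert c.com -> 10.0.0.6 (expiry=11+14=25). clock=11
Op 8: tick 11 -> clock=22. purged={a.com,b.com,d.com}
Op 9: insert d.com -> 10.0.0.2 (expiry=22+14=36). clock=22
Op 10: tick 5 -> clock=27. purged={c.com}
Op 11: tick 5 -> clock=32.
Op 12: tick 9 -> clock=41. purged={d.com}
Final cache (unexpired): {} -> size=0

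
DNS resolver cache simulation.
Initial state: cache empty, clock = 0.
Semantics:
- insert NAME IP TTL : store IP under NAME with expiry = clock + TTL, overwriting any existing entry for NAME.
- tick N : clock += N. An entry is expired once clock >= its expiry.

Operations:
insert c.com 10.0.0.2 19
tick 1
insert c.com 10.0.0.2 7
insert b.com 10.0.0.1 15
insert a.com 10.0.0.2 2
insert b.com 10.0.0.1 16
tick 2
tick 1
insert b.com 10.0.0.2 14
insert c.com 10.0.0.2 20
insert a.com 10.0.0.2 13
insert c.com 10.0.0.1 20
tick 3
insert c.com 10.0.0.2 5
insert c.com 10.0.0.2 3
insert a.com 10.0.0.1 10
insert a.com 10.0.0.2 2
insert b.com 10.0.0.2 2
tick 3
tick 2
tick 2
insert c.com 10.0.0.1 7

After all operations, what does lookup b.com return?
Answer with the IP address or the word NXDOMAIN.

Op 1: insert c.com -> 10.0.0.2 (expiry=0+19=19). clock=0
Op 2: tick 1 -> clock=1.
Op 3: insert c.com -> 10.0.0.2 (expiry=1+7=8). clock=1
Op 4: insert b.com -> 10.0.0.1 (expiry=1+15=16). clock=1
Op 5: insert a.com -> 10.0.0.2 (expiry=1+2=3). clock=1
Op 6: insert b.com -> 10.0.0.1 (expiry=1+16=17). clock=1
Op 7: tick 2 -> clock=3. purged={a.com}
Op 8: tick 1 -> clock=4.
Op 9: insert b.com -> 10.0.0.2 (expiry=4+14=18). clock=4
Op 10: insert c.com -> 10.0.0.2 (expiry=4+20=24). clock=4
Op 11: insert a.com -> 10.0.0.2 (expiry=4+13=17). clock=4
Op 12: insert c.com -> 10.0.0.1 (expiry=4+20=24). clock=4
Op 13: tick 3 -> clock=7.
Op 14: insert c.com -> 10.0.0.2 (expiry=7+5=12). clock=7
Op 15: insert c.com -> 10.0.0.2 (expiry=7+3=10). clock=7
Op 16: insert a.com -> 10.0.0.1 (expiry=7+10=17). clock=7
Op 17: insert a.com -> 10.0.0.2 (expiry=7+2=9). clock=7
Op 18: insert b.com -> 10.0.0.2 (expiry=7+2=9). clock=7
Op 19: tick 3 -> clock=10. purged={a.com,b.com,c.com}
Op 20: tick 2 -> clock=12.
Op 21: tick 2 -> clock=14.
Op 22: insert c.com -> 10.0.0.1 (expiry=14+7=21). clock=14
lookup b.com: not in cache (expired or never inserted)

Answer: NXDOMAIN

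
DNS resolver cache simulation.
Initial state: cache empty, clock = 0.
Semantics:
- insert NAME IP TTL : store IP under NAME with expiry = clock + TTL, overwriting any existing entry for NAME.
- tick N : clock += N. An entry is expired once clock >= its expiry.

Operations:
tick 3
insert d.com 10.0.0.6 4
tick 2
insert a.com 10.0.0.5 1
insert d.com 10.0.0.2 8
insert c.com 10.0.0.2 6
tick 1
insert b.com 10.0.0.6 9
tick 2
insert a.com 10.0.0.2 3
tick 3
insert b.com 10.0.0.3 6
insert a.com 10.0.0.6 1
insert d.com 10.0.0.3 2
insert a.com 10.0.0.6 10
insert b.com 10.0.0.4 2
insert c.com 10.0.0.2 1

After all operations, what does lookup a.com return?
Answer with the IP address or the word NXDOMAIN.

Answer: 10.0.0.6

Derivation:
Op 1: tick 3 -> clock=3.
Op 2: insert d.com -> 10.0.0.6 (expiry=3+4=7). clock=3
Op 3: tick 2 -> clock=5.
Op 4: insert a.com -> 10.0.0.5 (expiry=5+1=6). clock=5
Op 5: insert d.com -> 10.0.0.2 (expiry=5+8=13). clock=5
Op 6: insert c.com -> 10.0.0.2 (expiry=5+6=11). clock=5
Op 7: tick 1 -> clock=6. purged={a.com}
Op 8: insert b.com -> 10.0.0.6 (expiry=6+9=15). clock=6
Op 9: tick 2 -> clock=8.
Op 10: insert a.com -> 10.0.0.2 (expiry=8+3=11). clock=8
Op 11: tick 3 -> clock=11. purged={a.com,c.com}
Op 12: insert b.com -> 10.0.0.3 (expiry=11+6=17). clock=11
Op 13: insert a.com -> 10.0.0.6 (expiry=11+1=12). clock=11
Op 14: insert d.com -> 10.0.0.3 (expiry=11+2=13). clock=11
Op 15: insert a.com -> 10.0.0.6 (expiry=11+10=21). clock=11
Op 16: insert b.com -> 10.0.0.4 (expiry=11+2=13). clock=11
Op 17: insert c.com -> 10.0.0.2 (expiry=11+1=12). clock=11
lookup a.com: present, ip=10.0.0.6 expiry=21 > clock=11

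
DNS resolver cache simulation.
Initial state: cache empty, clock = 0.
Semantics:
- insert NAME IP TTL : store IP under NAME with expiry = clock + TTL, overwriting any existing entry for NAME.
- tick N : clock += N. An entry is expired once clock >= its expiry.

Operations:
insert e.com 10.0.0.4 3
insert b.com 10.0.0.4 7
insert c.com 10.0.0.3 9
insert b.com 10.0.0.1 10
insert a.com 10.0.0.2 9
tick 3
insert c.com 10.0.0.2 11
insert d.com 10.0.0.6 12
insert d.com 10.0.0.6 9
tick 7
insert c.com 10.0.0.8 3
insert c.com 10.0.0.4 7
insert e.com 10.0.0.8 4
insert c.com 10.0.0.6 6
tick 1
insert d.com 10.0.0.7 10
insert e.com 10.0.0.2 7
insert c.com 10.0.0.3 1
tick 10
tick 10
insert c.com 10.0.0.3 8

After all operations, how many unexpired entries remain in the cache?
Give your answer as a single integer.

Answer: 1

Derivation:
Op 1: insert e.com -> 10.0.0.4 (expiry=0+3=3). clock=0
Op 2: insert b.com -> 10.0.0.4 (expiry=0+7=7). clock=0
Op 3: insert c.com -> 10.0.0.3 (expiry=0+9=9). clock=0
Op 4: insert b.com -> 10.0.0.1 (expiry=0+10=10). clock=0
Op 5: insert a.com -> 10.0.0.2 (expiry=0+9=9). clock=0
Op 6: tick 3 -> clock=3. purged={e.com}
Op 7: insert c.com -> 10.0.0.2 (expiry=3+11=14). clock=3
Op 8: insert d.com -> 10.0.0.6 (expiry=3+12=15). clock=3
Op 9: insert d.com -> 10.0.0.6 (expiry=3+9=12). clock=3
Op 10: tick 7 -> clock=10. purged={a.com,b.com}
Op 11: insert c.com -> 10.0.0.8 (expiry=10+3=13). clock=10
Op 12: insert c.com -> 10.0.0.4 (expiry=10+7=17). clock=10
Op 13: insert e.com -> 10.0.0.8 (expiry=10+4=14). clock=10
Op 14: insert c.com -> 10.0.0.6 (expiry=10+6=16). clock=10
Op 15: tick 1 -> clock=11.
Op 16: insert d.com -> 10.0.0.7 (expiry=11+10=21). clock=11
Op 17: insert e.com -> 10.0.0.2 (expiry=11+7=18). clock=11
Op 18: insert c.com -> 10.0.0.3 (expiry=11+1=12). clock=11
Op 19: tick 10 -> clock=21. purged={c.com,d.com,e.com}
Op 20: tick 10 -> clock=31.
Op 21: insert c.com -> 10.0.0.3 (expiry=31+8=39). clock=31
Final cache (unexpired): {c.com} -> size=1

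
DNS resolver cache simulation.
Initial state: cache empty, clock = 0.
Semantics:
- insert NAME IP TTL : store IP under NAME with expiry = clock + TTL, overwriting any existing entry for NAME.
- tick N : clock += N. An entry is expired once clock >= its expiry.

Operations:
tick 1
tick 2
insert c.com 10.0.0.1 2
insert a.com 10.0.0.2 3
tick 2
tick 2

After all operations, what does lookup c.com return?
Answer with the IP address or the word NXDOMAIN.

Op 1: tick 1 -> clock=1.
Op 2: tick 2 -> clock=3.
Op 3: insert c.com -> 10.0.0.1 (expiry=3+2=5). clock=3
Op 4: insert a.com -> 10.0.0.2 (expiry=3+3=6). clock=3
Op 5: tick 2 -> clock=5. purged={c.com}
Op 6: tick 2 -> clock=7. purged={a.com}
lookup c.com: not in cache (expired or never inserted)

Answer: NXDOMAIN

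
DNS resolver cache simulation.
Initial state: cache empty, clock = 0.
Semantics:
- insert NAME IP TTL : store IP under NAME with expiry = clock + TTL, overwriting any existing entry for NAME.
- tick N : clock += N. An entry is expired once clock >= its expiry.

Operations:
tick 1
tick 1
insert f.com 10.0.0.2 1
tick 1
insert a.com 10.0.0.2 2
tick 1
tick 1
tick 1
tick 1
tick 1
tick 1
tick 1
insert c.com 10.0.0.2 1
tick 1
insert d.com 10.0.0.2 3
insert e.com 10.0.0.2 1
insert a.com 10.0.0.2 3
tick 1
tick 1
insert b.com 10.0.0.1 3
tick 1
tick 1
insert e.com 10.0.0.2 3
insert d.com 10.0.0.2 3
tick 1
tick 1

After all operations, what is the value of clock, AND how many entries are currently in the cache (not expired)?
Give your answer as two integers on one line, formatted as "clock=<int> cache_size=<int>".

Op 1: tick 1 -> clock=1.
Op 2: tick 1 -> clock=2.
Op 3: insert f.com -> 10.0.0.2 (expiry=2+1=3). clock=2
Op 4: tick 1 -> clock=3. purged={f.com}
Op 5: insert a.com -> 10.0.0.2 (expiry=3+2=5). clock=3
Op 6: tick 1 -> clock=4.
Op 7: tick 1 -> clock=5. purged={a.com}
Op 8: tick 1 -> clock=6.
Op 9: tick 1 -> clock=7.
Op 10: tick 1 -> clock=8.
Op 11: tick 1 -> clock=9.
Op 12: tick 1 -> clock=10.
Op 13: insert c.com -> 10.0.0.2 (expiry=10+1=11). clock=10
Op 14: tick 1 -> clock=11. purged={c.com}
Op 15: insert d.com -> 10.0.0.2 (expiry=11+3=14). clock=11
Op 16: insert e.com -> 10.0.0.2 (expiry=11+1=12). clock=11
Op 17: insert a.com -> 10.0.0.2 (expiry=11+3=14). clock=11
Op 18: tick 1 -> clock=12. purged={e.com}
Op 19: tick 1 -> clock=13.
Op 20: insert b.com -> 10.0.0.1 (expiry=13+3=16). clock=13
Op 21: tick 1 -> clock=14. purged={a.com,d.com}
Op 22: tick 1 -> clock=15.
Op 23: insert e.com -> 10.0.0.2 (expiry=15+3=18). clock=15
Op 24: insert d.com -> 10.0.0.2 (expiry=15+3=18). clock=15
Op 25: tick 1 -> clock=16. purged={b.com}
Op 26: tick 1 -> clock=17.
Final clock = 17
Final cache (unexpired): {d.com,e.com} -> size=2

Answer: clock=17 cache_size=2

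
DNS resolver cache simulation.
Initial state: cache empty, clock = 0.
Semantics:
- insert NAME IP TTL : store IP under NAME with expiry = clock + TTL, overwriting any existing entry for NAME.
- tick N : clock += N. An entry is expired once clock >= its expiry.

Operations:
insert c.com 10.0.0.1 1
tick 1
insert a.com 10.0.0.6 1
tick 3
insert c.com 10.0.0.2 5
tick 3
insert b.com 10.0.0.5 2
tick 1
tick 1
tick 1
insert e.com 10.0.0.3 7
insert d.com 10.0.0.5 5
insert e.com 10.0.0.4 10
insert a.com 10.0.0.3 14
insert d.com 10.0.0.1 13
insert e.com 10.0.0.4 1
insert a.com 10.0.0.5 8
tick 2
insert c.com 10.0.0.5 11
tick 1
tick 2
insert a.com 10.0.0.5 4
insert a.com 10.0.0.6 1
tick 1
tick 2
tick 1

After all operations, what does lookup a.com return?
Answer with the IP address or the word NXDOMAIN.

Answer: NXDOMAIN

Derivation:
Op 1: insert c.com -> 10.0.0.1 (expiry=0+1=1). clock=0
Op 2: tick 1 -> clock=1. purged={c.com}
Op 3: insert a.com -> 10.0.0.6 (expiry=1+1=2). clock=1
Op 4: tick 3 -> clock=4. purged={a.com}
Op 5: insert c.com -> 10.0.0.2 (expiry=4+5=9). clock=4
Op 6: tick 3 -> clock=7.
Op 7: insert b.com -> 10.0.0.5 (expiry=7+2=9). clock=7
Op 8: tick 1 -> clock=8.
Op 9: tick 1 -> clock=9. purged={b.com,c.com}
Op 10: tick 1 -> clock=10.
Op 11: insert e.com -> 10.0.0.3 (expiry=10+7=17). clock=10
Op 12: insert d.com -> 10.0.0.5 (expiry=10+5=15). clock=10
Op 13: insert e.com -> 10.0.0.4 (expiry=10+10=20). clock=10
Op 14: insert a.com -> 10.0.0.3 (expiry=10+14=24). clock=10
Op 15: insert d.com -> 10.0.0.1 (expiry=10+13=23). clock=10
Op 16: insert e.com -> 10.0.0.4 (expiry=10+1=11). clock=10
Op 17: insert a.com -> 10.0.0.5 (expiry=10+8=18). clock=10
Op 18: tick 2 -> clock=12. purged={e.com}
Op 19: insert c.com -> 10.0.0.5 (expiry=12+11=23). clock=12
Op 20: tick 1 -> clock=13.
Op 21: tick 2 -> clock=15.
Op 22: insert a.com -> 10.0.0.5 (expiry=15+4=19). clock=15
Op 23: insert a.com -> 10.0.0.6 (expiry=15+1=16). clock=15
Op 24: tick 1 -> clock=16. purged={a.com}
Op 25: tick 2 -> clock=18.
Op 26: tick 1 -> clock=19.
lookup a.com: not in cache (expired or never inserted)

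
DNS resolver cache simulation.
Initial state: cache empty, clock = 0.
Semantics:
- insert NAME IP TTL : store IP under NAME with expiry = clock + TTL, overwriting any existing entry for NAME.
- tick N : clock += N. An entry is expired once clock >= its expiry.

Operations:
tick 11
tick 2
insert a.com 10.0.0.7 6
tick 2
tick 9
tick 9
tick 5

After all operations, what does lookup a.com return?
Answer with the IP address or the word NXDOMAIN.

Answer: NXDOMAIN

Derivation:
Op 1: tick 11 -> clock=11.
Op 2: tick 2 -> clock=13.
Op 3: insert a.com -> 10.0.0.7 (expiry=13+6=19). clock=13
Op 4: tick 2 -> clock=15.
Op 5: tick 9 -> clock=24. purged={a.com}
Op 6: tick 9 -> clock=33.
Op 7: tick 5 -> clock=38.
lookup a.com: not in cache (expired or never inserted)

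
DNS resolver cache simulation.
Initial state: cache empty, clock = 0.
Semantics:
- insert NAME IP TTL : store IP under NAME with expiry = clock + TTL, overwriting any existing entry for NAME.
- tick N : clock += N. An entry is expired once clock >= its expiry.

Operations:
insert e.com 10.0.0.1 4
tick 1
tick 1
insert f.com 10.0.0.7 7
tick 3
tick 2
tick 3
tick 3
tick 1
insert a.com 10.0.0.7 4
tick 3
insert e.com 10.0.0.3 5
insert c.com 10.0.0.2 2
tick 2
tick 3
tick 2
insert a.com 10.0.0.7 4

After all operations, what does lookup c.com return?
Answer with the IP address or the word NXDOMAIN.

Op 1: insert e.com -> 10.0.0.1 (expiry=0+4=4). clock=0
Op 2: tick 1 -> clock=1.
Op 3: tick 1 -> clock=2.
Op 4: insert f.com -> 10.0.0.7 (expiry=2+7=9). clock=2
Op 5: tick 3 -> clock=5. purged={e.com}
Op 6: tick 2 -> clock=7.
Op 7: tick 3 -> clock=10. purged={f.com}
Op 8: tick 3 -> clock=13.
Op 9: tick 1 -> clock=14.
Op 10: insert a.com -> 10.0.0.7 (expiry=14+4=18). clock=14
Op 11: tick 3 -> clock=17.
Op 12: insert e.com -> 10.0.0.3 (expiry=17+5=22). clock=17
Op 13: insert c.com -> 10.0.0.2 (expiry=17+2=19). clock=17
Op 14: tick 2 -> clock=19. purged={a.com,c.com}
Op 15: tick 3 -> clock=22. purged={e.com}
Op 16: tick 2 -> clock=24.
Op 17: insert a.com -> 10.0.0.7 (expiry=24+4=28). clock=24
lookup c.com: not in cache (expired or never inserted)

Answer: NXDOMAIN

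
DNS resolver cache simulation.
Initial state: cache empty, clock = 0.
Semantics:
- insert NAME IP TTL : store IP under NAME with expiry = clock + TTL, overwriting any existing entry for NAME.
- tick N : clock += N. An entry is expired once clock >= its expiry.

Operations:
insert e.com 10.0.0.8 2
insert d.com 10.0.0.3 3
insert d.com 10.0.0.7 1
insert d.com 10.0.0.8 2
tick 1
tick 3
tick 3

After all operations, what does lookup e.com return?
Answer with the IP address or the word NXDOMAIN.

Answer: NXDOMAIN

Derivation:
Op 1: insert e.com -> 10.0.0.8 (expiry=0+2=2). clock=0
Op 2: insert d.com -> 10.0.0.3 (expiry=0+3=3). clock=0
Op 3: insert d.com -> 10.0.0.7 (expiry=0+1=1). clock=0
Op 4: insert d.com -> 10.0.0.8 (expiry=0+2=2). clock=0
Op 5: tick 1 -> clock=1.
Op 6: tick 3 -> clock=4. purged={d.com,e.com}
Op 7: tick 3 -> clock=7.
lookup e.com: not in cache (expired or never inserted)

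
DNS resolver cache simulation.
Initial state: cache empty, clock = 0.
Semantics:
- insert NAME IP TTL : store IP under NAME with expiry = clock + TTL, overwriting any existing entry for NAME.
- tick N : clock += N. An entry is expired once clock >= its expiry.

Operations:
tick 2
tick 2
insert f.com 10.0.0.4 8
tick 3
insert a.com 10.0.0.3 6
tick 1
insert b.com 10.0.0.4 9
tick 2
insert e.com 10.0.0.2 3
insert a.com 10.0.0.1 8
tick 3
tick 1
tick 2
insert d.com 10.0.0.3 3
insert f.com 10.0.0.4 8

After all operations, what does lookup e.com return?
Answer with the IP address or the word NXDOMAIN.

Answer: NXDOMAIN

Derivation:
Op 1: tick 2 -> clock=2.
Op 2: tick 2 -> clock=4.
Op 3: insert f.com -> 10.0.0.4 (expiry=4+8=12). clock=4
Op 4: tick 3 -> clock=7.
Op 5: insert a.com -> 10.0.0.3 (expiry=7+6=13). clock=7
Op 6: tick 1 -> clock=8.
Op 7: insert b.com -> 10.0.0.4 (expiry=8+9=17). clock=8
Op 8: tick 2 -> clock=10.
Op 9: insert e.com -> 10.0.0.2 (expiry=10+3=13). clock=10
Op 10: insert a.com -> 10.0.0.1 (expiry=10+8=18). clock=10
Op 11: tick 3 -> clock=13. purged={e.com,f.com}
Op 12: tick 1 -> clock=14.
Op 13: tick 2 -> clock=16.
Op 14: insert d.com -> 10.0.0.3 (expiry=16+3=19). clock=16
Op 15: insert f.com -> 10.0.0.4 (expiry=16+8=24). clock=16
lookup e.com: not in cache (expired or never inserted)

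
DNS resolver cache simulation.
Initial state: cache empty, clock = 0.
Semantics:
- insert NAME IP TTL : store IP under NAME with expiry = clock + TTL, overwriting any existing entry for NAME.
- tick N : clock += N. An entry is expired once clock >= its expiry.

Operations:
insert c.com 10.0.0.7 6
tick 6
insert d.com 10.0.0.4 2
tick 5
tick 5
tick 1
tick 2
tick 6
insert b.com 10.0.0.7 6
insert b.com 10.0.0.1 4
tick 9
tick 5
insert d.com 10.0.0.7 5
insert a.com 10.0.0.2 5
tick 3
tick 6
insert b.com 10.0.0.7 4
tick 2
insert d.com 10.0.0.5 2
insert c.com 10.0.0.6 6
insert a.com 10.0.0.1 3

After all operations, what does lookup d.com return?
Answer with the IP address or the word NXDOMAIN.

Op 1: insert c.com -> 10.0.0.7 (expiry=0+6=6). clock=0
Op 2: tick 6 -> clock=6. purged={c.com}
Op 3: insert d.com -> 10.0.0.4 (expiry=6+2=8). clock=6
Op 4: tick 5 -> clock=11. purged={d.com}
Op 5: tick 5 -> clock=16.
Op 6: tick 1 -> clock=17.
Op 7: tick 2 -> clock=19.
Op 8: tick 6 -> clock=25.
Op 9: insert b.com -> 10.0.0.7 (expiry=25+6=31). clock=25
Op 10: insert b.com -> 10.0.0.1 (expiry=25+4=29). clock=25
Op 11: tick 9 -> clock=34. purged={b.com}
Op 12: tick 5 -> clock=39.
Op 13: insert d.com -> 10.0.0.7 (expiry=39+5=44). clock=39
Op 14: insert a.com -> 10.0.0.2 (expiry=39+5=44). clock=39
Op 15: tick 3 -> clock=42.
Op 16: tick 6 -> clock=48. purged={a.com,d.com}
Op 17: insert b.com -> 10.0.0.7 (expiry=48+4=52). clock=48
Op 18: tick 2 -> clock=50.
Op 19: insert d.com -> 10.0.0.5 (expiry=50+2=52). clock=50
Op 20: insert c.com -> 10.0.0.6 (expiry=50+6=56). clock=50
Op 21: insert a.com -> 10.0.0.1 (expiry=50+3=53). clock=50
lookup d.com: present, ip=10.0.0.5 expiry=52 > clock=50

Answer: 10.0.0.5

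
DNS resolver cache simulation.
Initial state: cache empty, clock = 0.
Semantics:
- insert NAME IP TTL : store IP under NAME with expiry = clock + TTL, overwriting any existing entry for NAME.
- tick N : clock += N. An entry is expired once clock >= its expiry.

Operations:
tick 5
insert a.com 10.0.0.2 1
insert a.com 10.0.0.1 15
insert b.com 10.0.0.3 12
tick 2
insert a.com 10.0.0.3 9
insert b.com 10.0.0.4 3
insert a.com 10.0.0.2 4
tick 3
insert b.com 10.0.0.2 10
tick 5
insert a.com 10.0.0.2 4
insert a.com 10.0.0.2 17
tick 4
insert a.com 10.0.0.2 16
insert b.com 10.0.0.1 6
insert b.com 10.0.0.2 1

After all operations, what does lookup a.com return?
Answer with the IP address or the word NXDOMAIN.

Op 1: tick 5 -> clock=5.
Op 2: insert a.com -> 10.0.0.2 (expiry=5+1=6). clock=5
Op 3: insert a.com -> 10.0.0.1 (expiry=5+15=20). clock=5
Op 4: insert b.com -> 10.0.0.3 (expiry=5+12=17). clock=5
Op 5: tick 2 -> clock=7.
Op 6: insert a.com -> 10.0.0.3 (expiry=7+9=16). clock=7
Op 7: insert b.com -> 10.0.0.4 (expiry=7+3=10). clock=7
Op 8: insert a.com -> 10.0.0.2 (expiry=7+4=11). clock=7
Op 9: tick 3 -> clock=10. purged={b.com}
Op 10: insert b.com -> 10.0.0.2 (expiry=10+10=20). clock=10
Op 11: tick 5 -> clock=15. purged={a.com}
Op 12: insert a.com -> 10.0.0.2 (expiry=15+4=19). clock=15
Op 13: insert a.com -> 10.0.0.2 (expiry=15+17=32). clock=15
Op 14: tick 4 -> clock=19.
Op 15: insert a.com -> 10.0.0.2 (expiry=19+16=35). clock=19
Op 16: insert b.com -> 10.0.0.1 (expiry=19+6=25). clock=19
Op 17: insert b.com -> 10.0.0.2 (expiry=19+1=20). clock=19
lookup a.com: present, ip=10.0.0.2 expiry=35 > clock=19

Answer: 10.0.0.2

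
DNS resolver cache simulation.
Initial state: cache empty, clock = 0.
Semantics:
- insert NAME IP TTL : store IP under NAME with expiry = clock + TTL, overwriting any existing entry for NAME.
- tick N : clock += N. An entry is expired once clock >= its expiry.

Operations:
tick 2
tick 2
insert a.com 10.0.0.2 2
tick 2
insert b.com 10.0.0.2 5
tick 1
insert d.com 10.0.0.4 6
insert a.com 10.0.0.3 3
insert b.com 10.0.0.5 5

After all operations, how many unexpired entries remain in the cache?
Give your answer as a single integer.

Op 1: tick 2 -> clock=2.
Op 2: tick 2 -> clock=4.
Op 3: insert a.com -> 10.0.0.2 (expiry=4+2=6). clock=4
Op 4: tick 2 -> clock=6. purged={a.com}
Op 5: insert b.com -> 10.0.0.2 (expiry=6+5=11). clock=6
Op 6: tick 1 -> clock=7.
Op 7: insert d.com -> 10.0.0.4 (expiry=7+6=13). clock=7
Op 8: insert a.com -> 10.0.0.3 (expiry=7+3=10). clock=7
Op 9: insert b.com -> 10.0.0.5 (expiry=7+5=12). clock=7
Final cache (unexpired): {a.com,b.com,d.com} -> size=3

Answer: 3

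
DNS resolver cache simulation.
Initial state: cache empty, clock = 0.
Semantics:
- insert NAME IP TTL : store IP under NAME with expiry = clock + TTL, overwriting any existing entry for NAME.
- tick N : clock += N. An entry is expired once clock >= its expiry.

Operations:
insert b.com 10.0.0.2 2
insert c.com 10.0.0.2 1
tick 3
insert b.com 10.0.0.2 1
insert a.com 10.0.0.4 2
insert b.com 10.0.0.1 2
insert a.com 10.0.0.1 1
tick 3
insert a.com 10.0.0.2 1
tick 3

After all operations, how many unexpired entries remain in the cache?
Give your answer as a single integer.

Op 1: insert b.com -> 10.0.0.2 (expiry=0+2=2). clock=0
Op 2: insert c.com -> 10.0.0.2 (expiry=0+1=1). clock=0
Op 3: tick 3 -> clock=3. purged={b.com,c.com}
Op 4: insert b.com -> 10.0.0.2 (expiry=3+1=4). clock=3
Op 5: insert a.com -> 10.0.0.4 (expiry=3+2=5). clock=3
Op 6: insert b.com -> 10.0.0.1 (expiry=3+2=5). clock=3
Op 7: insert a.com -> 10.0.0.1 (expiry=3+1=4). clock=3
Op 8: tick 3 -> clock=6. purged={a.com,b.com}
Op 9: insert a.com -> 10.0.0.2 (expiry=6+1=7). clock=6
Op 10: tick 3 -> clock=9. purged={a.com}
Final cache (unexpired): {} -> size=0

Answer: 0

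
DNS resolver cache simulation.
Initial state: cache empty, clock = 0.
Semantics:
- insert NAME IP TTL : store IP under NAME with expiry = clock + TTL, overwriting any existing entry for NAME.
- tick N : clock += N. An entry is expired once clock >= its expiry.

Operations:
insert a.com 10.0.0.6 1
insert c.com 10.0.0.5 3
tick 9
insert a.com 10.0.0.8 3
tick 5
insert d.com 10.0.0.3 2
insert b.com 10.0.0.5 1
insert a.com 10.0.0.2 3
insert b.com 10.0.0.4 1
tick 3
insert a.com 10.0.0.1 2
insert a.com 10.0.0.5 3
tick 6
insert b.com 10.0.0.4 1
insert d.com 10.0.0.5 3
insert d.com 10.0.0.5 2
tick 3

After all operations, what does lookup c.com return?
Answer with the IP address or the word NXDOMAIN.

Op 1: insert a.com -> 10.0.0.6 (expiry=0+1=1). clock=0
Op 2: insert c.com -> 10.0.0.5 (expiry=0+3=3). clock=0
Op 3: tick 9 -> clock=9. purged={a.com,c.com}
Op 4: insert a.com -> 10.0.0.8 (expiry=9+3=12). clock=9
Op 5: tick 5 -> clock=14. purged={a.com}
Op 6: insert d.com -> 10.0.0.3 (expiry=14+2=16). clock=14
Op 7: insert b.com -> 10.0.0.5 (expiry=14+1=15). clock=14
Op 8: insert a.com -> 10.0.0.2 (expiry=14+3=17). clock=14
Op 9: insert b.com -> 10.0.0.4 (expiry=14+1=15). clock=14
Op 10: tick 3 -> clock=17. purged={a.com,b.com,d.com}
Op 11: insert a.com -> 10.0.0.1 (expiry=17+2=19). clock=17
Op 12: insert a.com -> 10.0.0.5 (expiry=17+3=20). clock=17
Op 13: tick 6 -> clock=23. purged={a.com}
Op 14: insert b.com -> 10.0.0.4 (expiry=23+1=24). clock=23
Op 15: insert d.com -> 10.0.0.5 (expiry=23+3=26). clock=23
Op 16: insert d.com -> 10.0.0.5 (expiry=23+2=25). clock=23
Op 17: tick 3 -> clock=26. purged={b.com,d.com}
lookup c.com: not in cache (expired or never inserted)

Answer: NXDOMAIN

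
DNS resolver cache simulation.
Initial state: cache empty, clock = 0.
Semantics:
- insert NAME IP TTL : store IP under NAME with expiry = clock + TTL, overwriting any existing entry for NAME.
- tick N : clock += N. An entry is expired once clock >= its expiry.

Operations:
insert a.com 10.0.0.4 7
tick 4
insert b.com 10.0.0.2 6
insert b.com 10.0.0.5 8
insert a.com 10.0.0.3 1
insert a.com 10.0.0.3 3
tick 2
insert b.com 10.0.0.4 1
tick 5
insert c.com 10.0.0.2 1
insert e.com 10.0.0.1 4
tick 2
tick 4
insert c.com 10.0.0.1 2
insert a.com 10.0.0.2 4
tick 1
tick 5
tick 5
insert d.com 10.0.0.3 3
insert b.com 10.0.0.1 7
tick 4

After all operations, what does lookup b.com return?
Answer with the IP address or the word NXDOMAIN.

Op 1: insert a.com -> 10.0.0.4 (expiry=0+7=7). clock=0
Op 2: tick 4 -> clock=4.
Op 3: insert b.com -> 10.0.0.2 (expiry=4+6=10). clock=4
Op 4: insert b.com -> 10.0.0.5 (expiry=4+8=12). clock=4
Op 5: insert a.com -> 10.0.0.3 (expiry=4+1=5). clock=4
Op 6: insert a.com -> 10.0.0.3 (expiry=4+3=7). clock=4
Op 7: tick 2 -> clock=6.
Op 8: insert b.com -> 10.0.0.4 (expiry=6+1=7). clock=6
Op 9: tick 5 -> clock=11. purged={a.com,b.com}
Op 10: insert c.com -> 10.0.0.2 (expiry=11+1=12). clock=11
Op 11: insert e.com -> 10.0.0.1 (expiry=11+4=15). clock=11
Op 12: tick 2 -> clock=13. purged={c.com}
Op 13: tick 4 -> clock=17. purged={e.com}
Op 14: insert c.com -> 10.0.0.1 (expiry=17+2=19). clock=17
Op 15: insert a.com -> 10.0.0.2 (expiry=17+4=21). clock=17
Op 16: tick 1 -> clock=18.
Op 17: tick 5 -> clock=23. purged={a.com,c.com}
Op 18: tick 5 -> clock=28.
Op 19: insert d.com -> 10.0.0.3 (expiry=28+3=31). clock=28
Op 20: insert b.com -> 10.0.0.1 (expiry=28+7=35). clock=28
Op 21: tick 4 -> clock=32. purged={d.com}
lookup b.com: present, ip=10.0.0.1 expiry=35 > clock=32

Answer: 10.0.0.1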